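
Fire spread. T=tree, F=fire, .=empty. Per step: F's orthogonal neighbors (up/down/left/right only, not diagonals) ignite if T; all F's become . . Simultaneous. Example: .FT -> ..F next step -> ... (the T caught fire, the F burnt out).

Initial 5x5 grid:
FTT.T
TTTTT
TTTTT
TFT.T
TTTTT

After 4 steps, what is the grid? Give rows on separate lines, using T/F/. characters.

Step 1: 6 trees catch fire, 2 burn out
  .FT.T
  FTTTT
  TFTTT
  F.F.T
  TFTTT
Step 2: 6 trees catch fire, 6 burn out
  ..F.T
  .FTTT
  F.FTT
  ....T
  F.FTT
Step 3: 3 trees catch fire, 6 burn out
  ....T
  ..FTT
  ...FT
  ....T
  ...FT
Step 4: 3 trees catch fire, 3 burn out
  ....T
  ...FT
  ....F
  ....T
  ....F

....T
...FT
....F
....T
....F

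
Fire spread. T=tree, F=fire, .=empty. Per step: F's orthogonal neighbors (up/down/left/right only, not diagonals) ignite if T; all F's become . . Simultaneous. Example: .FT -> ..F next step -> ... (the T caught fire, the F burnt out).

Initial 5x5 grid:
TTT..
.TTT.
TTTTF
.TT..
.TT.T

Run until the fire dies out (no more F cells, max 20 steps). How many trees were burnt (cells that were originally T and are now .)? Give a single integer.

Answer: 14

Derivation:
Step 1: +1 fires, +1 burnt (F count now 1)
Step 2: +2 fires, +1 burnt (F count now 2)
Step 3: +3 fires, +2 burnt (F count now 3)
Step 4: +5 fires, +3 burnt (F count now 5)
Step 5: +2 fires, +5 burnt (F count now 2)
Step 6: +1 fires, +2 burnt (F count now 1)
Step 7: +0 fires, +1 burnt (F count now 0)
Fire out after step 7
Initially T: 15, now '.': 24
Total burnt (originally-T cells now '.'): 14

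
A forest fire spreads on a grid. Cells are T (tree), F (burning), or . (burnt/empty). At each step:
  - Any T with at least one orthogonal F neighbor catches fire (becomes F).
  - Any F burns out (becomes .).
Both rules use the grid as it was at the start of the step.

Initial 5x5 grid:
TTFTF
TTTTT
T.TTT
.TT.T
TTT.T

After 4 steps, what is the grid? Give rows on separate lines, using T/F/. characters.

Step 1: 4 trees catch fire, 2 burn out
  TF.F.
  TTFTF
  T.TTT
  .TT.T
  TTT.T
Step 2: 5 trees catch fire, 4 burn out
  F....
  TF.F.
  T.FTF
  .TT.T
  TTT.T
Step 3: 4 trees catch fire, 5 burn out
  .....
  F....
  T..F.
  .TF.F
  TTT.T
Step 4: 4 trees catch fire, 4 burn out
  .....
  .....
  F....
  .F...
  TTF.F

.....
.....
F....
.F...
TTF.F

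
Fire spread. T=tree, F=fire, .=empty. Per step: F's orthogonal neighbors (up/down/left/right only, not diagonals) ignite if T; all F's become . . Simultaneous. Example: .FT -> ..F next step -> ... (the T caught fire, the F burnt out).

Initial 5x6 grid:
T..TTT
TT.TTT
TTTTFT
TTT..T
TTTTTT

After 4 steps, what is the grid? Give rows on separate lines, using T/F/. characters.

Step 1: 3 trees catch fire, 1 burn out
  T..TTT
  TT.TFT
  TTTF.F
  TTT..T
  TTTTTT
Step 2: 5 trees catch fire, 3 burn out
  T..TFT
  TT.F.F
  TTF...
  TTT..F
  TTTTTT
Step 3: 5 trees catch fire, 5 burn out
  T..F.F
  TT....
  TF....
  TTF...
  TTTTTF
Step 4: 5 trees catch fire, 5 burn out
  T.....
  TF....
  F.....
  TF....
  TTFTF.

T.....
TF....
F.....
TF....
TTFTF.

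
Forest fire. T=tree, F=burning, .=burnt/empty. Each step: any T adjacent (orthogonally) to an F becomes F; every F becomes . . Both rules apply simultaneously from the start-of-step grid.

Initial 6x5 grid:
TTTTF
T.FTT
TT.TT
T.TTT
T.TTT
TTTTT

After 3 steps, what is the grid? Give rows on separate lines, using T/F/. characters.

Step 1: 4 trees catch fire, 2 burn out
  TTFF.
  T..FF
  TT.TT
  T.TTT
  T.TTT
  TTTTT
Step 2: 3 trees catch fire, 4 burn out
  TF...
  T....
  TT.FF
  T.TTT
  T.TTT
  TTTTT
Step 3: 3 trees catch fire, 3 burn out
  F....
  T....
  TT...
  T.TFF
  T.TTT
  TTTTT

F....
T....
TT...
T.TFF
T.TTT
TTTTT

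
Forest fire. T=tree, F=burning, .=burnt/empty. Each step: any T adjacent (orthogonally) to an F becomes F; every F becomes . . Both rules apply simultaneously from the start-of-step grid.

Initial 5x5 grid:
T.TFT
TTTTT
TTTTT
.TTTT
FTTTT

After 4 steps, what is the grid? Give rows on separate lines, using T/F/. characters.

Step 1: 4 trees catch fire, 2 burn out
  T.F.F
  TTTFT
  TTTTT
  .TTTT
  .FTTT
Step 2: 5 trees catch fire, 4 burn out
  T....
  TTF.F
  TTTFT
  .FTTT
  ..FTT
Step 3: 7 trees catch fire, 5 burn out
  T....
  TF...
  TFF.F
  ..FFT
  ...FT
Step 4: 4 trees catch fire, 7 burn out
  T....
  F....
  F....
  ....F
  ....F

T....
F....
F....
....F
....F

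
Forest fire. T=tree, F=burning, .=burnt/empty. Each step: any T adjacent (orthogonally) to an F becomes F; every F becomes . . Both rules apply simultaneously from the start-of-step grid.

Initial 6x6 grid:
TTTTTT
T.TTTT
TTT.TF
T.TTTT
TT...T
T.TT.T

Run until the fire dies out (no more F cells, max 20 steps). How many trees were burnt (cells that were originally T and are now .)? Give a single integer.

Answer: 25

Derivation:
Step 1: +3 fires, +1 burnt (F count now 3)
Step 2: +4 fires, +3 burnt (F count now 4)
Step 3: +4 fires, +4 burnt (F count now 4)
Step 4: +3 fires, +4 burnt (F count now 3)
Step 5: +2 fires, +3 burnt (F count now 2)
Step 6: +2 fires, +2 burnt (F count now 2)
Step 7: +2 fires, +2 burnt (F count now 2)
Step 8: +2 fires, +2 burnt (F count now 2)
Step 9: +1 fires, +2 burnt (F count now 1)
Step 10: +2 fires, +1 burnt (F count now 2)
Step 11: +0 fires, +2 burnt (F count now 0)
Fire out after step 11
Initially T: 27, now '.': 34
Total burnt (originally-T cells now '.'): 25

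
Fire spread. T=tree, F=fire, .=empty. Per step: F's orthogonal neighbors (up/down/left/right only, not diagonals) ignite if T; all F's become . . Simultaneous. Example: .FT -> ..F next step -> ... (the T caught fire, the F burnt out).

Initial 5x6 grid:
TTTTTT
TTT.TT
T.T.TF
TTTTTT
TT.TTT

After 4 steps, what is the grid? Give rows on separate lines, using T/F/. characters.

Step 1: 3 trees catch fire, 1 burn out
  TTTTTT
  TTT.TF
  T.T.F.
  TTTTTF
  TT.TTT
Step 2: 4 trees catch fire, 3 burn out
  TTTTTF
  TTT.F.
  T.T...
  TTTTF.
  TT.TTF
Step 3: 3 trees catch fire, 4 burn out
  TTTTF.
  TTT...
  T.T...
  TTTF..
  TT.TF.
Step 4: 3 trees catch fire, 3 burn out
  TTTF..
  TTT...
  T.T...
  TTF...
  TT.F..

TTTF..
TTT...
T.T...
TTF...
TT.F..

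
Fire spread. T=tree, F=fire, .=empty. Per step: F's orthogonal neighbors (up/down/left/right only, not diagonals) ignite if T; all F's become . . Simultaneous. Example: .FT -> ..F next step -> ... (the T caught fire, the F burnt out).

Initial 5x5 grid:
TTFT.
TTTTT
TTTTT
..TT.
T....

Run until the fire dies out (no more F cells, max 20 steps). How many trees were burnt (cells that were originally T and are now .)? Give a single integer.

Step 1: +3 fires, +1 burnt (F count now 3)
Step 2: +4 fires, +3 burnt (F count now 4)
Step 3: +5 fires, +4 burnt (F count now 5)
Step 4: +3 fires, +5 burnt (F count now 3)
Step 5: +0 fires, +3 burnt (F count now 0)
Fire out after step 5
Initially T: 16, now '.': 24
Total burnt (originally-T cells now '.'): 15

Answer: 15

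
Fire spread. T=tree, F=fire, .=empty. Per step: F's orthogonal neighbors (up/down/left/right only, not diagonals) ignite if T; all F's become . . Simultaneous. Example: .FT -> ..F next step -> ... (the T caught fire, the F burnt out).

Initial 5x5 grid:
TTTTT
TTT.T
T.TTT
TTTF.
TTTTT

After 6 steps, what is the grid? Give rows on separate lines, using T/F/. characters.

Step 1: 3 trees catch fire, 1 burn out
  TTTTT
  TTT.T
  T.TFT
  TTF..
  TTTFT
Step 2: 5 trees catch fire, 3 burn out
  TTTTT
  TTT.T
  T.F.F
  TF...
  TTF.F
Step 3: 4 trees catch fire, 5 burn out
  TTTTT
  TTF.F
  T....
  F....
  TF...
Step 4: 5 trees catch fire, 4 burn out
  TTFTF
  TF...
  F....
  .....
  F....
Step 5: 3 trees catch fire, 5 burn out
  TF.F.
  F....
  .....
  .....
  .....
Step 6: 1 trees catch fire, 3 burn out
  F....
  .....
  .....
  .....
  .....

F....
.....
.....
.....
.....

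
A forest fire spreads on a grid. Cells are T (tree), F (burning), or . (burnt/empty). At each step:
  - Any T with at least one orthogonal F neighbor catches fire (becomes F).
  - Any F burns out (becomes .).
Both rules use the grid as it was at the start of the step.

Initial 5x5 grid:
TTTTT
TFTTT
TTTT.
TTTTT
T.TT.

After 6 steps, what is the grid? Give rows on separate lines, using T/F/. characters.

Step 1: 4 trees catch fire, 1 burn out
  TFTTT
  F.FTT
  TFTT.
  TTTTT
  T.TT.
Step 2: 6 trees catch fire, 4 burn out
  F.FTT
  ...FT
  F.FT.
  TFTTT
  T.TT.
Step 3: 5 trees catch fire, 6 burn out
  ...FT
  ....F
  ...F.
  F.FTT
  T.TT.
Step 4: 4 trees catch fire, 5 burn out
  ....F
  .....
  .....
  ...FT
  F.FT.
Step 5: 2 trees catch fire, 4 burn out
  .....
  .....
  .....
  ....F
  ...F.
Step 6: 0 trees catch fire, 2 burn out
  .....
  .....
  .....
  .....
  .....

.....
.....
.....
.....
.....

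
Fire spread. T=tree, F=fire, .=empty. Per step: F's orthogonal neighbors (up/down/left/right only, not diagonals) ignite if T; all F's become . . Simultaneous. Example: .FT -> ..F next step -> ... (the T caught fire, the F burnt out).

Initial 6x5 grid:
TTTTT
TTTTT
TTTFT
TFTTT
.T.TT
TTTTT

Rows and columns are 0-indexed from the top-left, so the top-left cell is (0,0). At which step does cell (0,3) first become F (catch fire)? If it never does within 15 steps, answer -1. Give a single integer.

Step 1: cell (0,3)='T' (+8 fires, +2 burnt)
Step 2: cell (0,3)='F' (+8 fires, +8 burnt)
  -> target ignites at step 2
Step 3: cell (0,3)='.' (+8 fires, +8 burnt)
Step 4: cell (0,3)='.' (+2 fires, +8 burnt)
Step 5: cell (0,3)='.' (+0 fires, +2 burnt)
  fire out at step 5

2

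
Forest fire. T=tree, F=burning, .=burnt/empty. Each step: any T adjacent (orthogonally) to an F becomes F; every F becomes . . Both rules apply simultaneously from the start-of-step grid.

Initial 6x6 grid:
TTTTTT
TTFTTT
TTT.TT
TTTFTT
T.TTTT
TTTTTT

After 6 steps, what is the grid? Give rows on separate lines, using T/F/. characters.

Step 1: 7 trees catch fire, 2 burn out
  TTFTTT
  TF.FTT
  TTF.TT
  TTF.FT
  T.TFTT
  TTTTTT
Step 2: 11 trees catch fire, 7 burn out
  TF.FTT
  F...FT
  TF..FT
  TF...F
  T.F.FT
  TTTFTT
Step 3: 9 trees catch fire, 11 burn out
  F...FT
  .....F
  F....F
  F.....
  T....F
  TTF.FT
Step 4: 4 trees catch fire, 9 burn out
  .....F
  ......
  ......
  ......
  F.....
  TF...F
Step 5: 1 trees catch fire, 4 burn out
  ......
  ......
  ......
  ......
  ......
  F.....
Step 6: 0 trees catch fire, 1 burn out
  ......
  ......
  ......
  ......
  ......
  ......

......
......
......
......
......
......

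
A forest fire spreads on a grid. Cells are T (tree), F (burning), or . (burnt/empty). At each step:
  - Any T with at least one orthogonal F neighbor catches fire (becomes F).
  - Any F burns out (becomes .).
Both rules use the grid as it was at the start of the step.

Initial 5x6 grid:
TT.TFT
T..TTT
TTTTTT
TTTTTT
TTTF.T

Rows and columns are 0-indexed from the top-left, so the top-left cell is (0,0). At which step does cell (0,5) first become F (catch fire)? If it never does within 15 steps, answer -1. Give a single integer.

Step 1: cell (0,5)='F' (+5 fires, +2 burnt)
  -> target ignites at step 1
Step 2: cell (0,5)='.' (+7 fires, +5 burnt)
Step 3: cell (0,5)='.' (+5 fires, +7 burnt)
Step 4: cell (0,5)='.' (+3 fires, +5 burnt)
Step 5: cell (0,5)='.' (+1 fires, +3 burnt)
Step 6: cell (0,5)='.' (+1 fires, +1 burnt)
Step 7: cell (0,5)='.' (+1 fires, +1 burnt)
Step 8: cell (0,5)='.' (+1 fires, +1 burnt)
Step 9: cell (0,5)='.' (+0 fires, +1 burnt)
  fire out at step 9

1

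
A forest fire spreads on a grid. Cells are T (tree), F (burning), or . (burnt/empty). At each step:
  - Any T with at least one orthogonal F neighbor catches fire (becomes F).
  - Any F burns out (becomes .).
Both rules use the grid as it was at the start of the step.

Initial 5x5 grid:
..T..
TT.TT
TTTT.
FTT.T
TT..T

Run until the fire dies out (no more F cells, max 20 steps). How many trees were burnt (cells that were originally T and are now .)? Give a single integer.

Answer: 12

Derivation:
Step 1: +3 fires, +1 burnt (F count now 3)
Step 2: +4 fires, +3 burnt (F count now 4)
Step 3: +2 fires, +4 burnt (F count now 2)
Step 4: +1 fires, +2 burnt (F count now 1)
Step 5: +1 fires, +1 burnt (F count now 1)
Step 6: +1 fires, +1 burnt (F count now 1)
Step 7: +0 fires, +1 burnt (F count now 0)
Fire out after step 7
Initially T: 15, now '.': 22
Total burnt (originally-T cells now '.'): 12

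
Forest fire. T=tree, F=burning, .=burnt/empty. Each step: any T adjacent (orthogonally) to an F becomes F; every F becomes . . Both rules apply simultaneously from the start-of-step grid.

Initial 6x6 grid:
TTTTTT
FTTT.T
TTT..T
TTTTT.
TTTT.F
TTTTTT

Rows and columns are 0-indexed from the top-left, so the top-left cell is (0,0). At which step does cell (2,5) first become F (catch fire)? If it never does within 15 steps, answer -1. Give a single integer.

Step 1: cell (2,5)='T' (+4 fires, +2 burnt)
Step 2: cell (2,5)='T' (+5 fires, +4 burnt)
Step 3: cell (2,5)='T' (+6 fires, +5 burnt)
Step 4: cell (2,5)='T' (+6 fires, +6 burnt)
Step 5: cell (2,5)='T' (+4 fires, +6 burnt)
Step 6: cell (2,5)='T' (+2 fires, +4 burnt)
Step 7: cell (2,5)='T' (+1 fires, +2 burnt)
Step 8: cell (2,5)='F' (+1 fires, +1 burnt)
  -> target ignites at step 8
Step 9: cell (2,5)='.' (+0 fires, +1 burnt)
  fire out at step 9

8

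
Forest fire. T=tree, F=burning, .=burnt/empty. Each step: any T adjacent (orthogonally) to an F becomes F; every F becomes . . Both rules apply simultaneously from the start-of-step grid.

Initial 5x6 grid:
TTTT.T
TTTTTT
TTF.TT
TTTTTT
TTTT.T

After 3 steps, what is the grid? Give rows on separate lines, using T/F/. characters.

Step 1: 3 trees catch fire, 1 burn out
  TTTT.T
  TTFTTT
  TF..TT
  TTFTTT
  TTTT.T
Step 2: 7 trees catch fire, 3 burn out
  TTFT.T
  TF.FTT
  F...TT
  TF.FTT
  TTFT.T
Step 3: 8 trees catch fire, 7 burn out
  TF.F.T
  F...FT
  ....TT
  F...FT
  TF.F.T

TF.F.T
F...FT
....TT
F...FT
TF.F.T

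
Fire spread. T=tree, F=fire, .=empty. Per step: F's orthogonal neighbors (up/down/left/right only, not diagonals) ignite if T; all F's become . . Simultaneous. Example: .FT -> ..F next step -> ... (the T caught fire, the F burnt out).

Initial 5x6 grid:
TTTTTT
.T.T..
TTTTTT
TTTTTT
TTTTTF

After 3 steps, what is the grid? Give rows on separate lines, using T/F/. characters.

Step 1: 2 trees catch fire, 1 burn out
  TTTTTT
  .T.T..
  TTTTTT
  TTTTTF
  TTTTF.
Step 2: 3 trees catch fire, 2 burn out
  TTTTTT
  .T.T..
  TTTTTF
  TTTTF.
  TTTF..
Step 3: 3 trees catch fire, 3 burn out
  TTTTTT
  .T.T..
  TTTTF.
  TTTF..
  TTF...

TTTTTT
.T.T..
TTTTF.
TTTF..
TTF...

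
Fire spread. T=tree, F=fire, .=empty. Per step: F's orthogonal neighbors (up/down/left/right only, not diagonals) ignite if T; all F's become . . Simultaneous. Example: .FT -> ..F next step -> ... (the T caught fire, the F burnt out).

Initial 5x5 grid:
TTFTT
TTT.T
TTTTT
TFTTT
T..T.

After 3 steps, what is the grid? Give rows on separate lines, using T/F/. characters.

Step 1: 6 trees catch fire, 2 burn out
  TF.FT
  TTF.T
  TFTTT
  F.FTT
  T..T.
Step 2: 7 trees catch fire, 6 burn out
  F...F
  TF..T
  F.FTT
  ...FT
  F..T.
Step 3: 5 trees catch fire, 7 burn out
  .....
  F...F
  ...FT
  ....F
  ...F.

.....
F...F
...FT
....F
...F.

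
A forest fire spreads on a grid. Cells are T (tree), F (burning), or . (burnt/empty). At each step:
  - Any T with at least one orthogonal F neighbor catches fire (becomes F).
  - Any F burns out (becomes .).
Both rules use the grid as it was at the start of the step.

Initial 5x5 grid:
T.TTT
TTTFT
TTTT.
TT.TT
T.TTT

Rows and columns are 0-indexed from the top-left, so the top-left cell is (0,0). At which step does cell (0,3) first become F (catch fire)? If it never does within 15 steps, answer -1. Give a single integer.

Step 1: cell (0,3)='F' (+4 fires, +1 burnt)
  -> target ignites at step 1
Step 2: cell (0,3)='.' (+5 fires, +4 burnt)
Step 3: cell (0,3)='.' (+4 fires, +5 burnt)
Step 4: cell (0,3)='.' (+5 fires, +4 burnt)
Step 5: cell (0,3)='.' (+1 fires, +5 burnt)
Step 6: cell (0,3)='.' (+1 fires, +1 burnt)
Step 7: cell (0,3)='.' (+0 fires, +1 burnt)
  fire out at step 7

1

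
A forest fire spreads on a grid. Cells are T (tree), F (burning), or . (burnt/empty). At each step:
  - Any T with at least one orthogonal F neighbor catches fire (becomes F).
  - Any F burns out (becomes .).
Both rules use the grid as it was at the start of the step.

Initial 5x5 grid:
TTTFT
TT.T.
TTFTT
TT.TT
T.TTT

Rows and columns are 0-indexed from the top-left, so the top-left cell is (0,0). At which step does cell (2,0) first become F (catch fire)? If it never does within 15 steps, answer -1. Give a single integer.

Step 1: cell (2,0)='T' (+5 fires, +2 burnt)
Step 2: cell (2,0)='F' (+6 fires, +5 burnt)
  -> target ignites at step 2
Step 3: cell (2,0)='.' (+5 fires, +6 burnt)
Step 4: cell (2,0)='.' (+3 fires, +5 burnt)
Step 5: cell (2,0)='.' (+0 fires, +3 burnt)
  fire out at step 5

2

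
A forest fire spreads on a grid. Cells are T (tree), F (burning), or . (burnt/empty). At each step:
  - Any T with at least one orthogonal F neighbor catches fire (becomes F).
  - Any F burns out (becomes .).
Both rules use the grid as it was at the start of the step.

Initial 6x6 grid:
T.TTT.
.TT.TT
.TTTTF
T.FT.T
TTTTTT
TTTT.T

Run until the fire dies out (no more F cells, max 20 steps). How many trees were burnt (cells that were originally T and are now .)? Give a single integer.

Answer: 25

Derivation:
Step 1: +6 fires, +2 burnt (F count now 6)
Step 2: +8 fires, +6 burnt (F count now 8)
Step 3: +8 fires, +8 burnt (F count now 8)
Step 4: +3 fires, +8 burnt (F count now 3)
Step 5: +0 fires, +3 burnt (F count now 0)
Fire out after step 5
Initially T: 26, now '.': 35
Total burnt (originally-T cells now '.'): 25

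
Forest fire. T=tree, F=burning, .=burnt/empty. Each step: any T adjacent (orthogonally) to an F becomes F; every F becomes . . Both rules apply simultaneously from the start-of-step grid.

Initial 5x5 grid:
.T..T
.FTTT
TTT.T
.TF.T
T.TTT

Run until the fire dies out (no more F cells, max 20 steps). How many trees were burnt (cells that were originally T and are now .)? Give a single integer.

Answer: 14

Derivation:
Step 1: +6 fires, +2 burnt (F count now 6)
Step 2: +3 fires, +6 burnt (F count now 3)
Step 3: +2 fires, +3 burnt (F count now 2)
Step 4: +3 fires, +2 burnt (F count now 3)
Step 5: +0 fires, +3 burnt (F count now 0)
Fire out after step 5
Initially T: 15, now '.': 24
Total burnt (originally-T cells now '.'): 14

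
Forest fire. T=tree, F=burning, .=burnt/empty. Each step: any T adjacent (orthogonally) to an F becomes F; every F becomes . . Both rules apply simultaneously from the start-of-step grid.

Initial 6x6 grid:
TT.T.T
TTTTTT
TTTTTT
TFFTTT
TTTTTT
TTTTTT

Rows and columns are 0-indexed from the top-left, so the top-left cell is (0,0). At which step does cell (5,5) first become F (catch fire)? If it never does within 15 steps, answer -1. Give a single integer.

Step 1: cell (5,5)='T' (+6 fires, +2 burnt)
Step 2: cell (5,5)='T' (+9 fires, +6 burnt)
Step 3: cell (5,5)='T' (+8 fires, +9 burnt)
Step 4: cell (5,5)='T' (+6 fires, +8 burnt)
Step 5: cell (5,5)='F' (+2 fires, +6 burnt)
  -> target ignites at step 5
Step 6: cell (5,5)='.' (+1 fires, +2 burnt)
Step 7: cell (5,5)='.' (+0 fires, +1 burnt)
  fire out at step 7

5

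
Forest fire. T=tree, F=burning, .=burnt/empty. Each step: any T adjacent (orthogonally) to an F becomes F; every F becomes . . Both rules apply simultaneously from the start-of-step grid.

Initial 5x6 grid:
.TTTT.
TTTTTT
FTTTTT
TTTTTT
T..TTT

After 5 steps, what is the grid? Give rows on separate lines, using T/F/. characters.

Step 1: 3 trees catch fire, 1 burn out
  .TTTT.
  FTTTTT
  .FTTTT
  FTTTTT
  T..TTT
Step 2: 4 trees catch fire, 3 burn out
  .TTTT.
  .FTTTT
  ..FTTT
  .FTTTT
  F..TTT
Step 3: 4 trees catch fire, 4 burn out
  .FTTT.
  ..FTTT
  ...FTT
  ..FTTT
  ...TTT
Step 4: 4 trees catch fire, 4 burn out
  ..FTT.
  ...FTT
  ....FT
  ...FTT
  ...TTT
Step 5: 5 trees catch fire, 4 burn out
  ...FT.
  ....FT
  .....F
  ....FT
  ...FTT

...FT.
....FT
.....F
....FT
...FTT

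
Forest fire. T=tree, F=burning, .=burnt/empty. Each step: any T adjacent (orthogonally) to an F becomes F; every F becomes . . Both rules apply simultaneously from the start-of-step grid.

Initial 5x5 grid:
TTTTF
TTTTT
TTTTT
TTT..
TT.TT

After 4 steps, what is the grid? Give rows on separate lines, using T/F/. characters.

Step 1: 2 trees catch fire, 1 burn out
  TTTF.
  TTTTF
  TTTTT
  TTT..
  TT.TT
Step 2: 3 trees catch fire, 2 burn out
  TTF..
  TTTF.
  TTTTF
  TTT..
  TT.TT
Step 3: 3 trees catch fire, 3 burn out
  TF...
  TTF..
  TTTF.
  TTT..
  TT.TT
Step 4: 3 trees catch fire, 3 burn out
  F....
  TF...
  TTF..
  TTT..
  TT.TT

F....
TF...
TTF..
TTT..
TT.TT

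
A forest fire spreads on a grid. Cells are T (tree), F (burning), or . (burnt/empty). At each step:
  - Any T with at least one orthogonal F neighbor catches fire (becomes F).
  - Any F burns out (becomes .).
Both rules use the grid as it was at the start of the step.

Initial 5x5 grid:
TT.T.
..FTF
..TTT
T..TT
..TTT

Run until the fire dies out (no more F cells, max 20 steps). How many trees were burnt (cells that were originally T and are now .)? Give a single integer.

Answer: 10

Derivation:
Step 1: +3 fires, +2 burnt (F count now 3)
Step 2: +3 fires, +3 burnt (F count now 3)
Step 3: +2 fires, +3 burnt (F count now 2)
Step 4: +1 fires, +2 burnt (F count now 1)
Step 5: +1 fires, +1 burnt (F count now 1)
Step 6: +0 fires, +1 burnt (F count now 0)
Fire out after step 6
Initially T: 13, now '.': 22
Total burnt (originally-T cells now '.'): 10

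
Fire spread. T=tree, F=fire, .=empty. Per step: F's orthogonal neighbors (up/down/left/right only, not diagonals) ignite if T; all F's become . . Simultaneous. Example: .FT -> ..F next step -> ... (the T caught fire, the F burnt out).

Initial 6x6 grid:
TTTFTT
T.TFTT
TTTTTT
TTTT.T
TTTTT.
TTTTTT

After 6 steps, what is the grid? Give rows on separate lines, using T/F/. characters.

Step 1: 5 trees catch fire, 2 burn out
  TTF.FT
  T.F.FT
  TTTFTT
  TTTT.T
  TTTTT.
  TTTTTT
Step 2: 6 trees catch fire, 5 burn out
  TF...F
  T....F
  TTF.FT
  TTTF.T
  TTTTT.
  TTTTTT
Step 3: 5 trees catch fire, 6 burn out
  F.....
  T.....
  TF...F
  TTF..T
  TTTFT.
  TTTTTT
Step 4: 7 trees catch fire, 5 burn out
  ......
  F.....
  F.....
  TF...F
  TTF.F.
  TTTFTT
Step 5: 4 trees catch fire, 7 burn out
  ......
  ......
  ......
  F.....
  TF....
  TTF.FT
Step 6: 3 trees catch fire, 4 burn out
  ......
  ......
  ......
  ......
  F.....
  TF...F

......
......
......
......
F.....
TF...F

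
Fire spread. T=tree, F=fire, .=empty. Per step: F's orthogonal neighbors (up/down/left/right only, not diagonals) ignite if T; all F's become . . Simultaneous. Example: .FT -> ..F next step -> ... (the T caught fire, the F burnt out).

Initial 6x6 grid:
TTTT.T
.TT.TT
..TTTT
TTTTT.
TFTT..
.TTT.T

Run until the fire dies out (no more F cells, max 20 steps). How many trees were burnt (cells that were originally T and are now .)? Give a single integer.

Answer: 24

Derivation:
Step 1: +4 fires, +1 burnt (F count now 4)
Step 2: +4 fires, +4 burnt (F count now 4)
Step 3: +3 fires, +4 burnt (F count now 3)
Step 4: +3 fires, +3 burnt (F count now 3)
Step 5: +3 fires, +3 burnt (F count now 3)
Step 6: +4 fires, +3 burnt (F count now 4)
Step 7: +2 fires, +4 burnt (F count now 2)
Step 8: +1 fires, +2 burnt (F count now 1)
Step 9: +0 fires, +1 burnt (F count now 0)
Fire out after step 9
Initially T: 25, now '.': 35
Total burnt (originally-T cells now '.'): 24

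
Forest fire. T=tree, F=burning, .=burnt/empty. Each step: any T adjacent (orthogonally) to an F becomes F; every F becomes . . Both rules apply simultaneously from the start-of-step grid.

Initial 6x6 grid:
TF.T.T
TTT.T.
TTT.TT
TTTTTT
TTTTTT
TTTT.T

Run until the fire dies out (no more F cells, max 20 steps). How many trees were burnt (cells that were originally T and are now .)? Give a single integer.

Step 1: +2 fires, +1 burnt (F count now 2)
Step 2: +3 fires, +2 burnt (F count now 3)
Step 3: +3 fires, +3 burnt (F count now 3)
Step 4: +3 fires, +3 burnt (F count now 3)
Step 5: +4 fires, +3 burnt (F count now 4)
Step 6: +4 fires, +4 burnt (F count now 4)
Step 7: +4 fires, +4 burnt (F count now 4)
Step 8: +3 fires, +4 burnt (F count now 3)
Step 9: +1 fires, +3 burnt (F count now 1)
Step 10: +0 fires, +1 burnt (F count now 0)
Fire out after step 10
Initially T: 29, now '.': 34
Total burnt (originally-T cells now '.'): 27

Answer: 27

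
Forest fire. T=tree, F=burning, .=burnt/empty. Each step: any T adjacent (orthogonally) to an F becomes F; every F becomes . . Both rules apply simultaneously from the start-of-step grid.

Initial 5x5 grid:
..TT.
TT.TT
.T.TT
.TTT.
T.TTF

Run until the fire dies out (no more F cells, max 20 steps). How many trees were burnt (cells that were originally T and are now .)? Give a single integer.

Step 1: +1 fires, +1 burnt (F count now 1)
Step 2: +2 fires, +1 burnt (F count now 2)
Step 3: +2 fires, +2 burnt (F count now 2)
Step 4: +3 fires, +2 burnt (F count now 3)
Step 5: +3 fires, +3 burnt (F count now 3)
Step 6: +2 fires, +3 burnt (F count now 2)
Step 7: +1 fires, +2 burnt (F count now 1)
Step 8: +0 fires, +1 burnt (F count now 0)
Fire out after step 8
Initially T: 15, now '.': 24
Total burnt (originally-T cells now '.'): 14

Answer: 14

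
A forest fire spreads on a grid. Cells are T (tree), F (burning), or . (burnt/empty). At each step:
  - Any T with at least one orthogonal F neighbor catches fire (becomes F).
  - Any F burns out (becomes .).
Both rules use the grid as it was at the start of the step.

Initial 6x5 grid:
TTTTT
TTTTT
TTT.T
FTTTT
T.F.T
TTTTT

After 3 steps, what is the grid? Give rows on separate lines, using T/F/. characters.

Step 1: 5 trees catch fire, 2 burn out
  TTTTT
  TTTTT
  FTT.T
  .FFTT
  F...T
  TTFTT
Step 2: 7 trees catch fire, 5 burn out
  TTTTT
  FTTTT
  .FF.T
  ...FT
  ....T
  FF.FT
Step 3: 5 trees catch fire, 7 burn out
  FTTTT
  .FFTT
  ....T
  ....F
  ....T
  ....F

FTTTT
.FFTT
....T
....F
....T
....F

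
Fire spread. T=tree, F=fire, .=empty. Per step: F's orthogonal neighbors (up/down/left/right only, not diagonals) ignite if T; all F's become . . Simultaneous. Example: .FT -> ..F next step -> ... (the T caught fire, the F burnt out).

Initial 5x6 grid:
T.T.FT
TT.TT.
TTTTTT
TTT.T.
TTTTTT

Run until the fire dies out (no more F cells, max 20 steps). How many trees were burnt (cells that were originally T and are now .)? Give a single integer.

Answer: 22

Derivation:
Step 1: +2 fires, +1 burnt (F count now 2)
Step 2: +2 fires, +2 burnt (F count now 2)
Step 3: +3 fires, +2 burnt (F count now 3)
Step 4: +2 fires, +3 burnt (F count now 2)
Step 5: +4 fires, +2 burnt (F count now 4)
Step 6: +4 fires, +4 burnt (F count now 4)
Step 7: +3 fires, +4 burnt (F count now 3)
Step 8: +2 fires, +3 burnt (F count now 2)
Step 9: +0 fires, +2 burnt (F count now 0)
Fire out after step 9
Initially T: 23, now '.': 29
Total burnt (originally-T cells now '.'): 22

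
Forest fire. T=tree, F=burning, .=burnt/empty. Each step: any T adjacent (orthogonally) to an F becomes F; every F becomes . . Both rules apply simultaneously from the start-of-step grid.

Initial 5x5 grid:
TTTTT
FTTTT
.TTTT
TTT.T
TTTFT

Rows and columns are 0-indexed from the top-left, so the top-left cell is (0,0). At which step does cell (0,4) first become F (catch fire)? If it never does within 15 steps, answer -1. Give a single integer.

Step 1: cell (0,4)='T' (+4 fires, +2 burnt)
Step 2: cell (0,4)='T' (+6 fires, +4 burnt)
Step 3: cell (0,4)='T' (+6 fires, +6 burnt)
Step 4: cell (0,4)='T' (+4 fires, +6 burnt)
Step 5: cell (0,4)='F' (+1 fires, +4 burnt)
  -> target ignites at step 5
Step 6: cell (0,4)='.' (+0 fires, +1 burnt)
  fire out at step 6

5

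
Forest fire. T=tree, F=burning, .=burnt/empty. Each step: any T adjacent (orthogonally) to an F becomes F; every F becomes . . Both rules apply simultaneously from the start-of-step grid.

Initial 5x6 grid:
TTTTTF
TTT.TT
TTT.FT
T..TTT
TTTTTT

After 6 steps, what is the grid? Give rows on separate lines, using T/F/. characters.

Step 1: 5 trees catch fire, 2 burn out
  TTTTF.
  TTT.FF
  TTT..F
  T..TFT
  TTTTTT
Step 2: 4 trees catch fire, 5 burn out
  TTTF..
  TTT...
  TTT...
  T..F.F
  TTTTFT
Step 3: 3 trees catch fire, 4 burn out
  TTF...
  TTT...
  TTT...
  T.....
  TTTF.F
Step 4: 3 trees catch fire, 3 burn out
  TF....
  TTF...
  TTT...
  T.....
  TTF...
Step 5: 4 trees catch fire, 3 burn out
  F.....
  TF....
  TTF...
  T.....
  TF....
Step 6: 3 trees catch fire, 4 burn out
  ......
  F.....
  TF....
  T.....
  F.....

......
F.....
TF....
T.....
F.....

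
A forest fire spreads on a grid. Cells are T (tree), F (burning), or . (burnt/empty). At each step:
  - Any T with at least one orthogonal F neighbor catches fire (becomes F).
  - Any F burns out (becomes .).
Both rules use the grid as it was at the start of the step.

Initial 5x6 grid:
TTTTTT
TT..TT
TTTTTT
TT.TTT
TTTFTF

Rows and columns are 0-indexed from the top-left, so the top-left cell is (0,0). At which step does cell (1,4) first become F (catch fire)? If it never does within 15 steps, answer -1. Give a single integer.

Step 1: cell (1,4)='T' (+4 fires, +2 burnt)
Step 2: cell (1,4)='T' (+4 fires, +4 burnt)
Step 3: cell (1,4)='T' (+5 fires, +4 burnt)
Step 4: cell (1,4)='F' (+4 fires, +5 burnt)
  -> target ignites at step 4
Step 5: cell (1,4)='.' (+3 fires, +4 burnt)
Step 6: cell (1,4)='.' (+3 fires, +3 burnt)
Step 7: cell (1,4)='.' (+2 fires, +3 burnt)
Step 8: cell (1,4)='.' (+0 fires, +2 burnt)
  fire out at step 8

4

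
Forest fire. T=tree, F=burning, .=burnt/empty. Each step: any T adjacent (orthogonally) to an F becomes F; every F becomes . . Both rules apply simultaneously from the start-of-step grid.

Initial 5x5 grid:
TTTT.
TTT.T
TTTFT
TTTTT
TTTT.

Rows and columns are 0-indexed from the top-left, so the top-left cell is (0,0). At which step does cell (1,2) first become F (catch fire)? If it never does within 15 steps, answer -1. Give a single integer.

Step 1: cell (1,2)='T' (+3 fires, +1 burnt)
Step 2: cell (1,2)='F' (+6 fires, +3 burnt)
  -> target ignites at step 2
Step 3: cell (1,2)='.' (+5 fires, +6 burnt)
Step 4: cell (1,2)='.' (+5 fires, +5 burnt)
Step 5: cell (1,2)='.' (+2 fires, +5 burnt)
Step 6: cell (1,2)='.' (+0 fires, +2 burnt)
  fire out at step 6

2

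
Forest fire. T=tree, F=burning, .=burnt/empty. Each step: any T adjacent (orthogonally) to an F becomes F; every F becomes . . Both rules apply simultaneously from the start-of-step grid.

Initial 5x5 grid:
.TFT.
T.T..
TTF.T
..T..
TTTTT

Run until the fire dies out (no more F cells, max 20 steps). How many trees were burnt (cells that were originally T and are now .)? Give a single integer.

Answer: 12

Derivation:
Step 1: +5 fires, +2 burnt (F count now 5)
Step 2: +2 fires, +5 burnt (F count now 2)
Step 3: +3 fires, +2 burnt (F count now 3)
Step 4: +2 fires, +3 burnt (F count now 2)
Step 5: +0 fires, +2 burnt (F count now 0)
Fire out after step 5
Initially T: 13, now '.': 24
Total burnt (originally-T cells now '.'): 12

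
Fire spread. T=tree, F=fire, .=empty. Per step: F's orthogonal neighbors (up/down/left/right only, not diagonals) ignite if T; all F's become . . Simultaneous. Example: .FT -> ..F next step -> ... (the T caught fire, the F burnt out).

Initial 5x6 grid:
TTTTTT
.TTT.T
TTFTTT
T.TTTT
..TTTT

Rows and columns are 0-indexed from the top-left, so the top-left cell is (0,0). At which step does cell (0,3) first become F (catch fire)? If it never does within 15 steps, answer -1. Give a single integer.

Step 1: cell (0,3)='T' (+4 fires, +1 burnt)
Step 2: cell (0,3)='T' (+7 fires, +4 burnt)
Step 3: cell (0,3)='F' (+6 fires, +7 burnt)
  -> target ignites at step 3
Step 4: cell (0,3)='.' (+5 fires, +6 burnt)
Step 5: cell (0,3)='.' (+2 fires, +5 burnt)
Step 6: cell (0,3)='.' (+0 fires, +2 burnt)
  fire out at step 6

3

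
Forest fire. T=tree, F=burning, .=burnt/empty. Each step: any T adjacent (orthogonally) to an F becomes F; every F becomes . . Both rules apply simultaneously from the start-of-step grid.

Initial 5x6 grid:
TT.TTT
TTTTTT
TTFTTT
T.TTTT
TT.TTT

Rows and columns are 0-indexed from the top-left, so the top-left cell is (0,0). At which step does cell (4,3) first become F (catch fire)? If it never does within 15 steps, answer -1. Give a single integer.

Step 1: cell (4,3)='T' (+4 fires, +1 burnt)
Step 2: cell (4,3)='T' (+5 fires, +4 burnt)
Step 3: cell (4,3)='F' (+8 fires, +5 burnt)
  -> target ignites at step 3
Step 4: cell (4,3)='.' (+6 fires, +8 burnt)
Step 5: cell (4,3)='.' (+3 fires, +6 burnt)
Step 6: cell (4,3)='.' (+0 fires, +3 burnt)
  fire out at step 6

3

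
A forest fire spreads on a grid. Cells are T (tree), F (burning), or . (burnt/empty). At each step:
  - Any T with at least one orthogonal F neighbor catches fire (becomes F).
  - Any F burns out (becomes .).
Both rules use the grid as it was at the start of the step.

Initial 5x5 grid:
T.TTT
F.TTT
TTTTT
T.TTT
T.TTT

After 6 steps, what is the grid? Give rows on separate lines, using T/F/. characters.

Step 1: 2 trees catch fire, 1 burn out
  F.TTT
  ..TTT
  FTTTT
  T.TTT
  T.TTT
Step 2: 2 trees catch fire, 2 burn out
  ..TTT
  ..TTT
  .FTTT
  F.TTT
  T.TTT
Step 3: 2 trees catch fire, 2 burn out
  ..TTT
  ..TTT
  ..FTT
  ..TTT
  F.TTT
Step 4: 3 trees catch fire, 2 burn out
  ..TTT
  ..FTT
  ...FT
  ..FTT
  ..TTT
Step 5: 5 trees catch fire, 3 burn out
  ..FTT
  ...FT
  ....F
  ...FT
  ..FTT
Step 6: 4 trees catch fire, 5 burn out
  ...FT
  ....F
  .....
  ....F
  ...FT

...FT
....F
.....
....F
...FT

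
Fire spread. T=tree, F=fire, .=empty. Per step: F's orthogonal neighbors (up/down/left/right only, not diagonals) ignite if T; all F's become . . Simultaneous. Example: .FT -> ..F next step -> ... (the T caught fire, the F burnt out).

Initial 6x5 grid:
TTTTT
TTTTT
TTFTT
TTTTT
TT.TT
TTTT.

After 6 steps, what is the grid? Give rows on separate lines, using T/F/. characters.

Step 1: 4 trees catch fire, 1 burn out
  TTTTT
  TTFTT
  TF.FT
  TTFTT
  TT.TT
  TTTT.
Step 2: 7 trees catch fire, 4 burn out
  TTFTT
  TF.FT
  F...F
  TF.FT
  TT.TT
  TTTT.
Step 3: 8 trees catch fire, 7 burn out
  TF.FT
  F...F
  .....
  F...F
  TF.FT
  TTTT.
Step 4: 6 trees catch fire, 8 burn out
  F...F
  .....
  .....
  .....
  F...F
  TFTF.
Step 5: 2 trees catch fire, 6 burn out
  .....
  .....
  .....
  .....
  .....
  F.F..
Step 6: 0 trees catch fire, 2 burn out
  .....
  .....
  .....
  .....
  .....
  .....

.....
.....
.....
.....
.....
.....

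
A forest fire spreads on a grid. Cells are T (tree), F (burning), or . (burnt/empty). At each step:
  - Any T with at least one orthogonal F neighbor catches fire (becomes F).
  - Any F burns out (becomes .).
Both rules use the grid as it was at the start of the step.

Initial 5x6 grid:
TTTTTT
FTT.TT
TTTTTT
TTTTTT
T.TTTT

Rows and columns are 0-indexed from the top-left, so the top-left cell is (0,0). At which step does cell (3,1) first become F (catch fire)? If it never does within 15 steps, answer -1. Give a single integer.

Step 1: cell (3,1)='T' (+3 fires, +1 burnt)
Step 2: cell (3,1)='T' (+4 fires, +3 burnt)
Step 3: cell (3,1)='F' (+4 fires, +4 burnt)
  -> target ignites at step 3
Step 4: cell (3,1)='.' (+3 fires, +4 burnt)
Step 5: cell (3,1)='.' (+4 fires, +3 burnt)
Step 6: cell (3,1)='.' (+5 fires, +4 burnt)
Step 7: cell (3,1)='.' (+3 fires, +5 burnt)
Step 8: cell (3,1)='.' (+1 fires, +3 burnt)
Step 9: cell (3,1)='.' (+0 fires, +1 burnt)
  fire out at step 9

3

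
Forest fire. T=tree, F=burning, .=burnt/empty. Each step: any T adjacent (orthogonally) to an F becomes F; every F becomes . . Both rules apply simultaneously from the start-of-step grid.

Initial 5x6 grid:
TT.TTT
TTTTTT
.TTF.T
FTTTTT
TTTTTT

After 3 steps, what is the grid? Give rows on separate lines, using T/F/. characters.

Step 1: 5 trees catch fire, 2 burn out
  TT.TTT
  TTTFTT
  .TF..T
  .FTFTT
  FTTTTT
Step 2: 8 trees catch fire, 5 burn out
  TT.FTT
  TTF.FT
  .F...T
  ..F.FT
  .FTFTT
Step 3: 6 trees catch fire, 8 burn out
  TT..FT
  TF...F
  .....T
  .....F
  ..F.FT

TT..FT
TF...F
.....T
.....F
..F.FT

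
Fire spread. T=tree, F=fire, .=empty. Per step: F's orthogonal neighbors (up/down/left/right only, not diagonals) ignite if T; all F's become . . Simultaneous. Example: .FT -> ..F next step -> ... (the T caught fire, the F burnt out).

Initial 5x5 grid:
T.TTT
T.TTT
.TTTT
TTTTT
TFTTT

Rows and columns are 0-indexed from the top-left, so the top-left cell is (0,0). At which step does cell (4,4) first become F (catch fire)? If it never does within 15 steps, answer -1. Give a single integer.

Step 1: cell (4,4)='T' (+3 fires, +1 burnt)
Step 2: cell (4,4)='T' (+4 fires, +3 burnt)
Step 3: cell (4,4)='F' (+3 fires, +4 burnt)
  -> target ignites at step 3
Step 4: cell (4,4)='.' (+3 fires, +3 burnt)
Step 5: cell (4,4)='.' (+3 fires, +3 burnt)
Step 6: cell (4,4)='.' (+2 fires, +3 burnt)
Step 7: cell (4,4)='.' (+1 fires, +2 burnt)
Step 8: cell (4,4)='.' (+0 fires, +1 burnt)
  fire out at step 8

3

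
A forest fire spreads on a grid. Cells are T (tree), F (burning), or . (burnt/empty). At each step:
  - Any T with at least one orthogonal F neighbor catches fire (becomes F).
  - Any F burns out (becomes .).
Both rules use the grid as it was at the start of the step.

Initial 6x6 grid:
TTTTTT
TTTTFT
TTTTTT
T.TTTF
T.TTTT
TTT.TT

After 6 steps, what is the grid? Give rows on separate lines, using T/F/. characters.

Step 1: 7 trees catch fire, 2 burn out
  TTTTFT
  TTTF.F
  TTTTFF
  T.TTF.
  T.TTTF
  TTT.TT
Step 2: 7 trees catch fire, 7 burn out
  TTTF.F
  TTF...
  TTTF..
  T.TF..
  T.TTF.
  TTT.TF
Step 3: 6 trees catch fire, 7 burn out
  TTF...
  TF....
  TTF...
  T.F...
  T.TF..
  TTT.F.
Step 4: 4 trees catch fire, 6 burn out
  TF....
  F.....
  TF....
  T.....
  T.F...
  TTT...
Step 5: 3 trees catch fire, 4 burn out
  F.....
  ......
  F.....
  T.....
  T.....
  TTF...
Step 6: 2 trees catch fire, 3 burn out
  ......
  ......
  ......
  F.....
  T.....
  TF....

......
......
......
F.....
T.....
TF....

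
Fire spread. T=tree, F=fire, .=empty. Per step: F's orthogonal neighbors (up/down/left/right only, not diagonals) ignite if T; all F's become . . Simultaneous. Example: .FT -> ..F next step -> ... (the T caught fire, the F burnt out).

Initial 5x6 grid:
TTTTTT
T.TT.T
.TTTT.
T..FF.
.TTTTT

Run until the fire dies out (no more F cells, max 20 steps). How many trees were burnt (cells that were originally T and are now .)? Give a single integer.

Answer: 19

Derivation:
Step 1: +4 fires, +2 burnt (F count now 4)
Step 2: +4 fires, +4 burnt (F count now 4)
Step 3: +4 fires, +4 burnt (F count now 4)
Step 4: +2 fires, +4 burnt (F count now 2)
Step 5: +2 fires, +2 burnt (F count now 2)
Step 6: +2 fires, +2 burnt (F count now 2)
Step 7: +1 fires, +2 burnt (F count now 1)
Step 8: +0 fires, +1 burnt (F count now 0)
Fire out after step 8
Initially T: 20, now '.': 29
Total burnt (originally-T cells now '.'): 19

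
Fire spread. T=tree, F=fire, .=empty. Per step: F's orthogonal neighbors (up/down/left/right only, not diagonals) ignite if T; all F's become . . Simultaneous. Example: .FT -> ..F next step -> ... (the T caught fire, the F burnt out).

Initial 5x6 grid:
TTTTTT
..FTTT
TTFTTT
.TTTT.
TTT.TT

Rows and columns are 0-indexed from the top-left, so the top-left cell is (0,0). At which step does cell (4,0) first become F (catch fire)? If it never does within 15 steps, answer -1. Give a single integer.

Step 1: cell (4,0)='T' (+5 fires, +2 burnt)
Step 2: cell (4,0)='T' (+8 fires, +5 burnt)
Step 3: cell (4,0)='T' (+6 fires, +8 burnt)
Step 4: cell (4,0)='F' (+3 fires, +6 burnt)
  -> target ignites at step 4
Step 5: cell (4,0)='.' (+1 fires, +3 burnt)
Step 6: cell (4,0)='.' (+0 fires, +1 burnt)
  fire out at step 6

4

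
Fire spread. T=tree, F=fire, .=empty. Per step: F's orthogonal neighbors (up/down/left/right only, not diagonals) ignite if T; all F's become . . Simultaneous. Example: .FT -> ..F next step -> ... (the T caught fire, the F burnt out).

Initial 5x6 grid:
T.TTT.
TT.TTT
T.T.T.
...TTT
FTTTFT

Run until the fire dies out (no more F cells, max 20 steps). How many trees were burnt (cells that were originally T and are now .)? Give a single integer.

Answer: 14

Derivation:
Step 1: +4 fires, +2 burnt (F count now 4)
Step 2: +4 fires, +4 burnt (F count now 4)
Step 3: +1 fires, +4 burnt (F count now 1)
Step 4: +3 fires, +1 burnt (F count now 3)
Step 5: +1 fires, +3 burnt (F count now 1)
Step 6: +1 fires, +1 burnt (F count now 1)
Step 7: +0 fires, +1 burnt (F count now 0)
Fire out after step 7
Initially T: 19, now '.': 25
Total burnt (originally-T cells now '.'): 14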